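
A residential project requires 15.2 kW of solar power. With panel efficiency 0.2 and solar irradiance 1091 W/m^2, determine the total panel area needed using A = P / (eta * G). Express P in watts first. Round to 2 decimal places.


Convert target power to watts: P = 15.2 * 1000 = 15200.0 W
Compute denominator: eta * G = 0.2 * 1091 = 218.2
Required area A = P / (eta * G) = 15200.0 / 218.2
A = 69.66 m^2

69.66


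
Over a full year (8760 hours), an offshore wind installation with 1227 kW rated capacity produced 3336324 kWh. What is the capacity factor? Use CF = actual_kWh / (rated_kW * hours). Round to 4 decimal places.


Capacity factor = actual output / maximum possible output
Maximum possible = rated * hours = 1227 * 8760 = 10748520 kWh
CF = 3336324 / 10748520
CF = 0.3104

0.3104


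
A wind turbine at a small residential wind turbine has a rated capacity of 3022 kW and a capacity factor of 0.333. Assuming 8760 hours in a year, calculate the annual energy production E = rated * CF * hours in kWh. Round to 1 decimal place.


Annual energy = rated_kW * capacity_factor * hours_per_year
Given: P_rated = 3022 kW, CF = 0.333, hours = 8760
E = 3022 * 0.333 * 8760
E = 8815415.8 kWh

8815415.8


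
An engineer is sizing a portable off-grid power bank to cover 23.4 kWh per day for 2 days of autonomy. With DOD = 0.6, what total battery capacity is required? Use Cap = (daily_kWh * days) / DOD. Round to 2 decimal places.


Total energy needed = daily * days = 23.4 * 2 = 46.8 kWh
Account for depth of discharge:
  Cap = total_energy / DOD = 46.8 / 0.6
  Cap = 78.00 kWh

78.00


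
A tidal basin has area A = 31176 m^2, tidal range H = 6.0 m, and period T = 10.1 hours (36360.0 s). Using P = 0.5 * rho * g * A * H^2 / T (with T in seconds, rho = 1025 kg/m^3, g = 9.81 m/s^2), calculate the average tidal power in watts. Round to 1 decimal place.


Convert period to seconds: T = 10.1 * 3600 = 36360.0 s
H^2 = 6.0^2 = 36.0
P = 0.5 * rho * g * A * H^2 / T
P = 0.5 * 1025 * 9.81 * 31176 * 36.0 / 36360.0
P = 155189.3 W

155189.3


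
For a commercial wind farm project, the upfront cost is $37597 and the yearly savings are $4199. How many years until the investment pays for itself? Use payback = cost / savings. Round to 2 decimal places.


Simple payback period = initial cost / annual savings
Payback = 37597 / 4199
Payback = 8.95 years

8.95


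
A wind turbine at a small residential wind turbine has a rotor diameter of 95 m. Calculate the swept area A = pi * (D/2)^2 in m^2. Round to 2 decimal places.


Compute the rotor radius:
  r = D / 2 = 95 / 2 = 47.5 m
Calculate swept area:
  A = pi * r^2 = pi * 47.5^2
  A = 7088.22 m^2

7088.22


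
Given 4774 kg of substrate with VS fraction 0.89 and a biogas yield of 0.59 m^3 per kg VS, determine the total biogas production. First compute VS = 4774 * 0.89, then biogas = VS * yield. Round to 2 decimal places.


Compute volatile solids:
  VS = mass * VS_fraction = 4774 * 0.89 = 4248.86 kg
Calculate biogas volume:
  Biogas = VS * specific_yield = 4248.86 * 0.59
  Biogas = 2506.83 m^3

2506.83


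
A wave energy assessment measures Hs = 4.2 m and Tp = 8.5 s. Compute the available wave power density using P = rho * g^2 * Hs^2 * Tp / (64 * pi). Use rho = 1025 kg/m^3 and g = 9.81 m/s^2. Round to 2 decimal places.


Apply wave power formula:
  g^2 = 9.81^2 = 96.2361
  Hs^2 = 4.2^2 = 17.64
  Numerator = rho * g^2 * Hs^2 * Tp = 1025 * 96.2361 * 17.64 * 8.5 = 14790381.85
  Denominator = 64 * pi = 201.0619
  P = 14790381.85 / 201.0619 = 73561.32 W/m

73561.32


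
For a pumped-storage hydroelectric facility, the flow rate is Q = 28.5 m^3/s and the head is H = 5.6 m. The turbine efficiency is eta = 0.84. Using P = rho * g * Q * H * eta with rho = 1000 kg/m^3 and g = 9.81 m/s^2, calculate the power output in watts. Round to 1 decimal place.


Apply the hydropower formula P = rho * g * Q * H * eta
rho * g = 1000 * 9.81 = 9810.0
P = 9810.0 * 28.5 * 5.6 * 0.84
P = 1315167.8 W

1315167.8


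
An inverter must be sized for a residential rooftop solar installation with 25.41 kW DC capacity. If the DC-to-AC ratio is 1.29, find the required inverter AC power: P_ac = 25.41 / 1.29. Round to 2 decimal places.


The inverter AC capacity is determined by the DC/AC ratio.
Given: P_dc = 25.41 kW, DC/AC ratio = 1.29
P_ac = P_dc / ratio = 25.41 / 1.29
P_ac = 19.70 kW

19.70


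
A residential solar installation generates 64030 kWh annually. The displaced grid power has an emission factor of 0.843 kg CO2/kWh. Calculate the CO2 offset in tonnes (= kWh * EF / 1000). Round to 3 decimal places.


CO2 offset in kg = generation * emission_factor
CO2 offset = 64030 * 0.843 = 53977.29 kg
Convert to tonnes:
  CO2 offset = 53977.29 / 1000 = 53.977 tonnes

53.977


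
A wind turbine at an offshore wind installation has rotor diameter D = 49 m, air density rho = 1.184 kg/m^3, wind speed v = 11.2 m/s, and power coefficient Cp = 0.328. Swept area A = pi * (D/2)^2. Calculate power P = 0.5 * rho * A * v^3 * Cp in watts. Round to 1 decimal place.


Step 1 -- Compute swept area:
  A = pi * (D/2)^2 = pi * (49/2)^2 = 1885.74 m^2
Step 2 -- Apply wind power equation:
  P = 0.5 * rho * A * v^3 * Cp
  v^3 = 11.2^3 = 1404.928
  P = 0.5 * 1.184 * 1885.74 * 1404.928 * 0.328
  P = 514436.4 W

514436.4


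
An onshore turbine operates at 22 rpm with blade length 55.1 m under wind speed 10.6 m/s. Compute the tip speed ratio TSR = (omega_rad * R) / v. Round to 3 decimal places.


Convert rotational speed to rad/s:
  omega = 22 * 2 * pi / 60 = 2.3038 rad/s
Compute tip speed:
  v_tip = omega * R = 2.3038 * 55.1 = 126.941 m/s
Tip speed ratio:
  TSR = v_tip / v_wind = 126.941 / 10.6 = 11.976

11.976


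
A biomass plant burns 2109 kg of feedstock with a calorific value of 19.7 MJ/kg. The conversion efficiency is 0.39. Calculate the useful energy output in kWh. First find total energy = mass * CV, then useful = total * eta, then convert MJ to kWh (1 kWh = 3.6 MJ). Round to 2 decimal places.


Total energy = mass * CV = 2109 * 19.7 = 41547.3 MJ
Useful energy = total * eta = 41547.3 * 0.39 = 16203.45 MJ
Convert to kWh: 16203.45 / 3.6
Useful energy = 4500.96 kWh

4500.96


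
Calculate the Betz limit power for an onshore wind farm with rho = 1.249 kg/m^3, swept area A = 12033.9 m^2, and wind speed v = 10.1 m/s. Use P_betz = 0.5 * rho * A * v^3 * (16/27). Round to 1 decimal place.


The Betz coefficient Cp_max = 16/27 = 0.5926
v^3 = 10.1^3 = 1030.301
P_betz = 0.5 * rho * A * v^3 * Cp_max
P_betz = 0.5 * 1.249 * 12033.9 * 1030.301 * 0.5926
P_betz = 4588377.9 W

4588377.9


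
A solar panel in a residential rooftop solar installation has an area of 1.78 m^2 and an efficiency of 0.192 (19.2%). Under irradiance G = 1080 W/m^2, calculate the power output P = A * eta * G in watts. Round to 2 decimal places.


Use the solar power formula P = A * eta * G.
Given: A = 1.78 m^2, eta = 0.192, G = 1080 W/m^2
P = 1.78 * 0.192 * 1080
P = 369.10 W

369.10


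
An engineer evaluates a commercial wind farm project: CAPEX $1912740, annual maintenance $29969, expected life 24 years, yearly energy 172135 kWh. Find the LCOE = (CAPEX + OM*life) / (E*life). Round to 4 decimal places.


Total cost = CAPEX + OM * lifetime = 1912740 + 29969 * 24 = 1912740 + 719256 = 2631996
Total generation = annual * lifetime = 172135 * 24 = 4131240 kWh
LCOE = 2631996 / 4131240
LCOE = 0.6371 $/kWh

0.6371


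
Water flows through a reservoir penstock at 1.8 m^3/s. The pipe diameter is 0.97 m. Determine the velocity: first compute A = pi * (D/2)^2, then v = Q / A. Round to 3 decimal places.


Compute pipe cross-sectional area:
  A = pi * (D/2)^2 = pi * (0.97/2)^2 = 0.739 m^2
Calculate velocity:
  v = Q / A = 1.8 / 0.739
  v = 2.436 m/s

2.436


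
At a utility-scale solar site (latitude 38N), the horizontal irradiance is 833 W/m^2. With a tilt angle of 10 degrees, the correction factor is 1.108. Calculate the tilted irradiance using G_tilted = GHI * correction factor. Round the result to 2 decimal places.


Identify the given values:
  GHI = 833 W/m^2, tilt correction factor = 1.108
Apply the formula G_tilted = GHI * factor:
  G_tilted = 833 * 1.108
  G_tilted = 922.96 W/m^2

922.96


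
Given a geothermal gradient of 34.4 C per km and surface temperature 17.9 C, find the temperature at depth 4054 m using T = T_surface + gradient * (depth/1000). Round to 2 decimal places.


Convert depth to km: 4054 / 1000 = 4.054 km
Temperature increase = gradient * depth_km = 34.4 * 4.054 = 139.46 C
Temperature at depth = T_surface + delta_T = 17.9 + 139.46
T = 157.36 C

157.36


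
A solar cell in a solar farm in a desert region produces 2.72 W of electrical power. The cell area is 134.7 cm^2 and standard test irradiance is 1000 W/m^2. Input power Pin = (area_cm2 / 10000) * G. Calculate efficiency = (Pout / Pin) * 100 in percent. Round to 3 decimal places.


First compute the input power:
  Pin = area_cm2 / 10000 * G = 134.7 / 10000 * 1000 = 13.47 W
Then compute efficiency:
  Efficiency = (Pout / Pin) * 100 = (2.72 / 13.47) * 100
  Efficiency = 20.193%

20.193


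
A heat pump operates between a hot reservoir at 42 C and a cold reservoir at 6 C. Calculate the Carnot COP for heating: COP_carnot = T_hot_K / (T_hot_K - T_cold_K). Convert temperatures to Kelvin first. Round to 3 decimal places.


Convert to Kelvin:
  T_hot = 42 + 273.15 = 315.15 K
  T_cold = 6 + 273.15 = 279.15 K
Apply Carnot COP formula:
  COP = T_hot_K / (T_hot_K - T_cold_K) = 315.15 / 36.0
  COP = 8.754

8.754


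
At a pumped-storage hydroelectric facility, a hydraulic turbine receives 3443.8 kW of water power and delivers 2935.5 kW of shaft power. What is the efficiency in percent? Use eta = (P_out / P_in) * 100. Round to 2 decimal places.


Turbine efficiency = (output power / input power) * 100
eta = (2935.5 / 3443.8) * 100
eta = 85.24%

85.24


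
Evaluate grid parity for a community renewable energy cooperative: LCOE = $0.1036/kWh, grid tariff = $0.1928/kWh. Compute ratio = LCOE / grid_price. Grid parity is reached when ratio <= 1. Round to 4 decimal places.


Compare LCOE to grid price:
  LCOE = $0.1036/kWh, Grid price = $0.1928/kWh
  Ratio = LCOE / grid_price = 0.1036 / 0.1928 = 0.5373
  Grid parity achieved (ratio <= 1)? yes

0.5373


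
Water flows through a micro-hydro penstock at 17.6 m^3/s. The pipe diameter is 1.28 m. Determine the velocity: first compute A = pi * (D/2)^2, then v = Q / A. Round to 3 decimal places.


Compute pipe cross-sectional area:
  A = pi * (D/2)^2 = pi * (1.28/2)^2 = 1.2868 m^2
Calculate velocity:
  v = Q / A = 17.6 / 1.2868
  v = 13.677 m/s

13.677


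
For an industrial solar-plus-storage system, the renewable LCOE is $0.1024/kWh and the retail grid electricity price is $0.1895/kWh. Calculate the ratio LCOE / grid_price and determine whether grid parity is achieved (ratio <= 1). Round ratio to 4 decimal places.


Compare LCOE to grid price:
  LCOE = $0.1024/kWh, Grid price = $0.1895/kWh
  Ratio = LCOE / grid_price = 0.1024 / 0.1895 = 0.5404
  Grid parity achieved (ratio <= 1)? yes

0.5404


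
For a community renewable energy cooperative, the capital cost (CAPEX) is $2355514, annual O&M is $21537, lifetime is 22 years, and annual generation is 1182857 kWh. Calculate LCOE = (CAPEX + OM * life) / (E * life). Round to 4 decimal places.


Total cost = CAPEX + OM * lifetime = 2355514 + 21537 * 22 = 2355514 + 473814 = 2829328
Total generation = annual * lifetime = 1182857 * 22 = 26022854 kWh
LCOE = 2829328 / 26022854
LCOE = 0.1087 $/kWh

0.1087


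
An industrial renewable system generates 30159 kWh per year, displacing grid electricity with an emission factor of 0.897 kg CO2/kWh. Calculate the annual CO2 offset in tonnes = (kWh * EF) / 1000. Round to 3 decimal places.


CO2 offset in kg = generation * emission_factor
CO2 offset = 30159 * 0.897 = 27052.62 kg
Convert to tonnes:
  CO2 offset = 27052.62 / 1000 = 27.053 tonnes

27.053


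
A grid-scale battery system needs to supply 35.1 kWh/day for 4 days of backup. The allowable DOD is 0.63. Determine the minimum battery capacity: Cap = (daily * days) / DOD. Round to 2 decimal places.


Total energy needed = daily * days = 35.1 * 4 = 140.4 kWh
Account for depth of discharge:
  Cap = total_energy / DOD = 140.4 / 0.63
  Cap = 222.86 kWh

222.86


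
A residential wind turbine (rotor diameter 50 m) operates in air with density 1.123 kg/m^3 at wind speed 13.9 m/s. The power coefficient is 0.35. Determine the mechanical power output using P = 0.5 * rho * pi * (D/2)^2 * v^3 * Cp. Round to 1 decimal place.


Step 1 -- Compute swept area:
  A = pi * (D/2)^2 = pi * (50/2)^2 = 1963.5 m^2
Step 2 -- Apply wind power equation:
  P = 0.5 * rho * A * v^3 * Cp
  v^3 = 13.9^3 = 2685.619
  P = 0.5 * 1.123 * 1963.5 * 2685.619 * 0.35
  P = 1036315.7 W

1036315.7


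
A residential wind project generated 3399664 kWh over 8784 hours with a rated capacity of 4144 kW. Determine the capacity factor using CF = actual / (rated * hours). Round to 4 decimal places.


Capacity factor = actual output / maximum possible output
Maximum possible = rated * hours = 4144 * 8784 = 36400896 kWh
CF = 3399664 / 36400896
CF = 0.0934

0.0934


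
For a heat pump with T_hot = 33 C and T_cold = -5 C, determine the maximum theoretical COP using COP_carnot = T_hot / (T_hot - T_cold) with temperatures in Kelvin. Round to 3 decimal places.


Convert to Kelvin:
  T_hot = 33 + 273.15 = 306.15 K
  T_cold = -5 + 273.15 = 268.15 K
Apply Carnot COP formula:
  COP = T_hot_K / (T_hot_K - T_cold_K) = 306.15 / 38.0
  COP = 8.057

8.057


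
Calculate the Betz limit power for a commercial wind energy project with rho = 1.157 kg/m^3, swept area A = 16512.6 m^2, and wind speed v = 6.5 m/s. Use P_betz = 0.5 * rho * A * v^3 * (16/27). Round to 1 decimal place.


The Betz coefficient Cp_max = 16/27 = 0.5926
v^3 = 6.5^3 = 274.625
P_betz = 0.5 * rho * A * v^3 * Cp_max
P_betz = 0.5 * 1.157 * 16512.6 * 274.625 * 0.5926
P_betz = 1554587.3 W

1554587.3


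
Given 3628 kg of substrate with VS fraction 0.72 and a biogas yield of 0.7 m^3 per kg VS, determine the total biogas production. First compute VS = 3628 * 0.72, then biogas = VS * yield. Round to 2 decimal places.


Compute volatile solids:
  VS = mass * VS_fraction = 3628 * 0.72 = 2612.16 kg
Calculate biogas volume:
  Biogas = VS * specific_yield = 2612.16 * 0.7
  Biogas = 1828.51 m^3

1828.51


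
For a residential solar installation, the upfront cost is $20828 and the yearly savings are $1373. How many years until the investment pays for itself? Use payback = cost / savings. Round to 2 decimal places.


Simple payback period = initial cost / annual savings
Payback = 20828 / 1373
Payback = 15.17 years

15.17


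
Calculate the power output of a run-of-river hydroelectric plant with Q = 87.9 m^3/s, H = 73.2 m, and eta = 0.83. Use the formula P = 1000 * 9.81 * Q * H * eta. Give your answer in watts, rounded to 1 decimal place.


Apply the hydropower formula P = rho * g * Q * H * eta
rho * g = 1000 * 9.81 = 9810.0
P = 9810.0 * 87.9 * 73.2 * 0.83
P = 52389838.0 W

52389838.0


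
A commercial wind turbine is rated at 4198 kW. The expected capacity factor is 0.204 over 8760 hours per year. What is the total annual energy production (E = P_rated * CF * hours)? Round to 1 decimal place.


Annual energy = rated_kW * capacity_factor * hours_per_year
Given: P_rated = 4198 kW, CF = 0.204, hours = 8760
E = 4198 * 0.204 * 8760
E = 7501993.9 kWh

7501993.9


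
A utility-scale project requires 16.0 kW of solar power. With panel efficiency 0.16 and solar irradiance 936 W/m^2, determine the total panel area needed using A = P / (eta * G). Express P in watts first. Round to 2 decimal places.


Convert target power to watts: P = 16.0 * 1000 = 16000.0 W
Compute denominator: eta * G = 0.16 * 936 = 149.76
Required area A = P / (eta * G) = 16000.0 / 149.76
A = 106.84 m^2

106.84


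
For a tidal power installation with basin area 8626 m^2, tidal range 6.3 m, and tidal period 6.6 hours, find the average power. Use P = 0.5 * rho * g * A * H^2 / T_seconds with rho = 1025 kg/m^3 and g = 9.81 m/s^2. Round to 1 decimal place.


Convert period to seconds: T = 6.6 * 3600 = 23760.0 s
H^2 = 6.3^2 = 39.69
P = 0.5 * rho * g * A * H^2 / T
P = 0.5 * 1025 * 9.81 * 8626 * 39.69 / 23760.0
P = 72444.8 W

72444.8


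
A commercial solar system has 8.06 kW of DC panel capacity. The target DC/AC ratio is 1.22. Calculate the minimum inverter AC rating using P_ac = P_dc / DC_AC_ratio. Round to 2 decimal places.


The inverter AC capacity is determined by the DC/AC ratio.
Given: P_dc = 8.06 kW, DC/AC ratio = 1.22
P_ac = P_dc / ratio = 8.06 / 1.22
P_ac = 6.61 kW

6.61


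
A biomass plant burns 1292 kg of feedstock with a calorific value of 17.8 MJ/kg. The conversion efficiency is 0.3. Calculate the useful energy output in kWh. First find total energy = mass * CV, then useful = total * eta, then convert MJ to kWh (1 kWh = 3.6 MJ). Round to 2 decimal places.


Total energy = mass * CV = 1292 * 17.8 = 22997.6 MJ
Useful energy = total * eta = 22997.6 * 0.3 = 6899.28 MJ
Convert to kWh: 6899.28 / 3.6
Useful energy = 1916.47 kWh

1916.47


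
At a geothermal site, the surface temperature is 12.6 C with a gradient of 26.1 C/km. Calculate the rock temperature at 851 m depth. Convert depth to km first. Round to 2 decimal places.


Convert depth to km: 851 / 1000 = 0.851 km
Temperature increase = gradient * depth_km = 26.1 * 0.851 = 22.21 C
Temperature at depth = T_surface + delta_T = 12.6 + 22.21
T = 34.81 C

34.81


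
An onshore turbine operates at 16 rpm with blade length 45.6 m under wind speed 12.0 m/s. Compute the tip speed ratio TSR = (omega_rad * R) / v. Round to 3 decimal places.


Convert rotational speed to rad/s:
  omega = 16 * 2 * pi / 60 = 1.6755 rad/s
Compute tip speed:
  v_tip = omega * R = 1.6755 * 45.6 = 76.404 m/s
Tip speed ratio:
  TSR = v_tip / v_wind = 76.404 / 12.0 = 6.367

6.367


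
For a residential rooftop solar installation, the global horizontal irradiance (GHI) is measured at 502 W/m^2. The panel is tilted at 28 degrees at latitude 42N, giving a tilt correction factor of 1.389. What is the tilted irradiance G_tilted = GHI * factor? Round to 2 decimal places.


Identify the given values:
  GHI = 502 W/m^2, tilt correction factor = 1.389
Apply the formula G_tilted = GHI * factor:
  G_tilted = 502 * 1.389
  G_tilted = 697.28 W/m^2

697.28


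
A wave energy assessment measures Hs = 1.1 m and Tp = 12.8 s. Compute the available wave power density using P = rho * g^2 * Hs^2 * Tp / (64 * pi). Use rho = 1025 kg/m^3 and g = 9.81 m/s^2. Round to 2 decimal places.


Apply wave power formula:
  g^2 = 9.81^2 = 96.2361
  Hs^2 = 1.1^2 = 1.21
  Numerator = rho * g^2 * Hs^2 * Tp = 1025 * 96.2361 * 1.21 * 12.8 = 1527767.33
  Denominator = 64 * pi = 201.0619
  P = 1527767.33 / 201.0619 = 7598.49 W/m

7598.49


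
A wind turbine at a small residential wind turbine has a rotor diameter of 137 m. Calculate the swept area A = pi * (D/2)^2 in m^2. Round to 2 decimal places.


Compute the rotor radius:
  r = D / 2 = 137 / 2 = 68.5 m
Calculate swept area:
  A = pi * r^2 = pi * 68.5^2
  A = 14741.14 m^2

14741.14


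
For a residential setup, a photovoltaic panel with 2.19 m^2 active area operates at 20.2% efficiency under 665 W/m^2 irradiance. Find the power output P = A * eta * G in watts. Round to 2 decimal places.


Use the solar power formula P = A * eta * G.
Given: A = 2.19 m^2, eta = 0.202, G = 665 W/m^2
P = 2.19 * 0.202 * 665
P = 294.18 W

294.18


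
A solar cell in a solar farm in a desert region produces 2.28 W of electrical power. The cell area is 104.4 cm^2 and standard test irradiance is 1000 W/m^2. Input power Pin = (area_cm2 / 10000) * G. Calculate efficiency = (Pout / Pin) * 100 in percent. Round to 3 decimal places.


First compute the input power:
  Pin = area_cm2 / 10000 * G = 104.4 / 10000 * 1000 = 10.44 W
Then compute efficiency:
  Efficiency = (Pout / Pin) * 100 = (2.28 / 10.44) * 100
  Efficiency = 21.839%

21.839


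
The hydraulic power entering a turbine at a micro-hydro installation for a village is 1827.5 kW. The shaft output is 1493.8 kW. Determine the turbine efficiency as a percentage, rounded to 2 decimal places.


Turbine efficiency = (output power / input power) * 100
eta = (1493.8 / 1827.5) * 100
eta = 81.74%

81.74


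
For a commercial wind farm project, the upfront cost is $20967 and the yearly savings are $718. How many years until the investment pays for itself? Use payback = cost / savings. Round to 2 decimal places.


Simple payback period = initial cost / annual savings
Payback = 20967 / 718
Payback = 29.20 years

29.20


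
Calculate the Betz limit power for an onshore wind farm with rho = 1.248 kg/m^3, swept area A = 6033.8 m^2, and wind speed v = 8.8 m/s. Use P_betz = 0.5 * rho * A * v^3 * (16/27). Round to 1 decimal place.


The Betz coefficient Cp_max = 16/27 = 0.5926
v^3 = 8.8^3 = 681.472
P_betz = 0.5 * rho * A * v^3 * Cp_max
P_betz = 0.5 * 1.248 * 6033.8 * 681.472 * 0.5926
P_betz = 1520476.6 W

1520476.6


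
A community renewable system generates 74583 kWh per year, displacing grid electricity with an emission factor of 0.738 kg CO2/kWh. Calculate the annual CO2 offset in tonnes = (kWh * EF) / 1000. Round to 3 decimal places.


CO2 offset in kg = generation * emission_factor
CO2 offset = 74583 * 0.738 = 55042.25 kg
Convert to tonnes:
  CO2 offset = 55042.25 / 1000 = 55.042 tonnes

55.042


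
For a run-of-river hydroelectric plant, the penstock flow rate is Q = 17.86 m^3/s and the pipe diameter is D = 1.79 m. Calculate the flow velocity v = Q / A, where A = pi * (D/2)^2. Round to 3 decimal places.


Compute pipe cross-sectional area:
  A = pi * (D/2)^2 = pi * (1.79/2)^2 = 2.5165 m^2
Calculate velocity:
  v = Q / A = 17.86 / 2.5165
  v = 7.097 m/s

7.097


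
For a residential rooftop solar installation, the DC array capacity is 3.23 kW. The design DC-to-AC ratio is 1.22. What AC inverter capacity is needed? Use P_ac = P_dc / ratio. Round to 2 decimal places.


The inverter AC capacity is determined by the DC/AC ratio.
Given: P_dc = 3.23 kW, DC/AC ratio = 1.22
P_ac = P_dc / ratio = 3.23 / 1.22
P_ac = 2.65 kW

2.65


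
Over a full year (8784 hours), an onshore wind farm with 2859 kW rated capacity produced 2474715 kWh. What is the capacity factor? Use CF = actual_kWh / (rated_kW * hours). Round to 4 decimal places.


Capacity factor = actual output / maximum possible output
Maximum possible = rated * hours = 2859 * 8784 = 25113456 kWh
CF = 2474715 / 25113456
CF = 0.0985

0.0985


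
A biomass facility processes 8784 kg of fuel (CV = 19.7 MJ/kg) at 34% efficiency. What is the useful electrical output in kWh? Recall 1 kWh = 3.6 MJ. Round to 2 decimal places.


Total energy = mass * CV = 8784 * 19.7 = 173044.8 MJ
Useful energy = total * eta = 173044.8 * 0.34 = 58835.23 MJ
Convert to kWh: 58835.23 / 3.6
Useful energy = 16343.12 kWh

16343.12


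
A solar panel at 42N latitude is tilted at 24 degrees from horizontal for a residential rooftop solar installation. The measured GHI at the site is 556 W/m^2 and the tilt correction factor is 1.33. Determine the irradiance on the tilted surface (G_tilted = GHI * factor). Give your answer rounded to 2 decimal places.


Identify the given values:
  GHI = 556 W/m^2, tilt correction factor = 1.33
Apply the formula G_tilted = GHI * factor:
  G_tilted = 556 * 1.33
  G_tilted = 739.48 W/m^2

739.48


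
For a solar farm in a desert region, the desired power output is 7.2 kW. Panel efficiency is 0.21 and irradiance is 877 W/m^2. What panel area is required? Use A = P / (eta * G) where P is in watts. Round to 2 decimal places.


Convert target power to watts: P = 7.2 * 1000 = 7200.0 W
Compute denominator: eta * G = 0.21 * 877 = 184.17
Required area A = P / (eta * G) = 7200.0 / 184.17
A = 39.09 m^2

39.09


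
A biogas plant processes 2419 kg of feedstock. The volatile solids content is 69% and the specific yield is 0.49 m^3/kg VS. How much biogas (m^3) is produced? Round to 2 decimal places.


Compute volatile solids:
  VS = mass * VS_fraction = 2419 * 0.69 = 1669.11 kg
Calculate biogas volume:
  Biogas = VS * specific_yield = 1669.11 * 0.49
  Biogas = 817.86 m^3

817.86


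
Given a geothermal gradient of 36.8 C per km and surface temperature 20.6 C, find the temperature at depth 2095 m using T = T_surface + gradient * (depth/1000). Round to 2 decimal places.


Convert depth to km: 2095 / 1000 = 2.095 km
Temperature increase = gradient * depth_km = 36.8 * 2.095 = 77.1 C
Temperature at depth = T_surface + delta_T = 20.6 + 77.1
T = 97.70 C

97.70


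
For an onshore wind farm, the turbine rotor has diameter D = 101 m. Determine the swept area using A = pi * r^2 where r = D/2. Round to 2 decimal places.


Compute the rotor radius:
  r = D / 2 = 101 / 2 = 50.5 m
Calculate swept area:
  A = pi * r^2 = pi * 50.5^2
  A = 8011.85 m^2

8011.85


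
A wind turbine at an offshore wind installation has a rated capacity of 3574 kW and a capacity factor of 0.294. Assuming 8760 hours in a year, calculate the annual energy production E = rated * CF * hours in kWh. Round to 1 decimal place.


Annual energy = rated_kW * capacity_factor * hours_per_year
Given: P_rated = 3574 kW, CF = 0.294, hours = 8760
E = 3574 * 0.294 * 8760
E = 9204622.6 kWh

9204622.6


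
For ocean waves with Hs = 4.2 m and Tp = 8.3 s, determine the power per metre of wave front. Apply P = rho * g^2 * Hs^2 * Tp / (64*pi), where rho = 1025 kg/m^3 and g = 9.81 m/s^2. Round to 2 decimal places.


Apply wave power formula:
  g^2 = 9.81^2 = 96.2361
  Hs^2 = 4.2^2 = 17.64
  Numerator = rho * g^2 * Hs^2 * Tp = 1025 * 96.2361 * 17.64 * 8.3 = 14442372.87
  Denominator = 64 * pi = 201.0619
  P = 14442372.87 / 201.0619 = 71830.47 W/m

71830.47


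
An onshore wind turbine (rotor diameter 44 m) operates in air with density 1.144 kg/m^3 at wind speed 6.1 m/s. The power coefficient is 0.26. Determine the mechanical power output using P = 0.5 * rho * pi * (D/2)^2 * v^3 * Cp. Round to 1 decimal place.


Step 1 -- Compute swept area:
  A = pi * (D/2)^2 = pi * (44/2)^2 = 1520.53 m^2
Step 2 -- Apply wind power equation:
  P = 0.5 * rho * A * v^3 * Cp
  v^3 = 6.1^3 = 226.981
  P = 0.5 * 1.144 * 1520.53 * 226.981 * 0.26
  P = 51328.0 W

51328.0


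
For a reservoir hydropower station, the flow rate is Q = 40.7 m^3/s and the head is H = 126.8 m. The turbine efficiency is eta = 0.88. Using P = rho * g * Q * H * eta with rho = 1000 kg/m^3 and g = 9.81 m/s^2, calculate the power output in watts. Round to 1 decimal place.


Apply the hydropower formula P = rho * g * Q * H * eta
rho * g = 1000 * 9.81 = 9810.0
P = 9810.0 * 40.7 * 126.8 * 0.88
P = 44551808.9 W

44551808.9


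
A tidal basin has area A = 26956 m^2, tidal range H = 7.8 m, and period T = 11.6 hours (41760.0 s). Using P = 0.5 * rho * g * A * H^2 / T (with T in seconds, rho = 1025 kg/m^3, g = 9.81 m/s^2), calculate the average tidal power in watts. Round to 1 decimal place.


Convert period to seconds: T = 11.6 * 3600 = 41760.0 s
H^2 = 7.8^2 = 60.84
P = 0.5 * rho * g * A * H^2 / T
P = 0.5 * 1025 * 9.81 * 26956 * 60.84 / 41760.0
P = 197445.4 W

197445.4


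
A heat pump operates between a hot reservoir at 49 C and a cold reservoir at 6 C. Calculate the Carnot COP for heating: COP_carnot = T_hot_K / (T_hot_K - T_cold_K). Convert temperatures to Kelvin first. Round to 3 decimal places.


Convert to Kelvin:
  T_hot = 49 + 273.15 = 322.15 K
  T_cold = 6 + 273.15 = 279.15 K
Apply Carnot COP formula:
  COP = T_hot_K / (T_hot_K - T_cold_K) = 322.15 / 43.0
  COP = 7.492

7.492


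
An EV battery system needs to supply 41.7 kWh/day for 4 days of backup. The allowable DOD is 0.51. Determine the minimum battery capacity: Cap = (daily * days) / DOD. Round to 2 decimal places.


Total energy needed = daily * days = 41.7 * 4 = 166.8 kWh
Account for depth of discharge:
  Cap = total_energy / DOD = 166.8 / 0.51
  Cap = 327.06 kWh

327.06


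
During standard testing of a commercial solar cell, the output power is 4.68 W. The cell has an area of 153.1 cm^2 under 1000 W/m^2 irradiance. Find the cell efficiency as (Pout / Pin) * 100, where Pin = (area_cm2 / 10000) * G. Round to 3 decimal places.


First compute the input power:
  Pin = area_cm2 / 10000 * G = 153.1 / 10000 * 1000 = 15.31 W
Then compute efficiency:
  Efficiency = (Pout / Pin) * 100 = (4.68 / 15.31) * 100
  Efficiency = 30.568%

30.568


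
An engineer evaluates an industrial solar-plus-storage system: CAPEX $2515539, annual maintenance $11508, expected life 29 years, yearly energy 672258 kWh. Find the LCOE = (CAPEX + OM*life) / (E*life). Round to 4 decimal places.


Total cost = CAPEX + OM * lifetime = 2515539 + 11508 * 29 = 2515539 + 333732 = 2849271
Total generation = annual * lifetime = 672258 * 29 = 19495482 kWh
LCOE = 2849271 / 19495482
LCOE = 0.1462 $/kWh

0.1462


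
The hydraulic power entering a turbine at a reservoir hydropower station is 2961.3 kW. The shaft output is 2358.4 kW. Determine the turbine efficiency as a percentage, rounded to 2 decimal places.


Turbine efficiency = (output power / input power) * 100
eta = (2358.4 / 2961.3) * 100
eta = 79.64%

79.64


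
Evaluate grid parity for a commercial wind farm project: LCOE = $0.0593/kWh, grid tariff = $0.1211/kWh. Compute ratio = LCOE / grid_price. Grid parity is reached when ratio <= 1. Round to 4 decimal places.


Compare LCOE to grid price:
  LCOE = $0.0593/kWh, Grid price = $0.1211/kWh
  Ratio = LCOE / grid_price = 0.0593 / 0.1211 = 0.4897
  Grid parity achieved (ratio <= 1)? yes

0.4897


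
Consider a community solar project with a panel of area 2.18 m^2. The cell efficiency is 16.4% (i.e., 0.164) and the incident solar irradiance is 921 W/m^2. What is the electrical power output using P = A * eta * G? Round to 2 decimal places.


Use the solar power formula P = A * eta * G.
Given: A = 2.18 m^2, eta = 0.164, G = 921 W/m^2
P = 2.18 * 0.164 * 921
P = 329.28 W

329.28


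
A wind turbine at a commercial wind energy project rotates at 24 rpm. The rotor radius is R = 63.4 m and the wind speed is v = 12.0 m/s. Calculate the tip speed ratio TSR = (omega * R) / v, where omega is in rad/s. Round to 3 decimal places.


Convert rotational speed to rad/s:
  omega = 24 * 2 * pi / 60 = 2.5133 rad/s
Compute tip speed:
  v_tip = omega * R = 2.5133 * 63.4 = 159.342 m/s
Tip speed ratio:
  TSR = v_tip / v_wind = 159.342 / 12.0 = 13.278

13.278


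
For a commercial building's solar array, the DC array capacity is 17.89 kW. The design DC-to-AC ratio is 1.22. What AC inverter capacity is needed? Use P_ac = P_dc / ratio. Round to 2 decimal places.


The inverter AC capacity is determined by the DC/AC ratio.
Given: P_dc = 17.89 kW, DC/AC ratio = 1.22
P_ac = P_dc / ratio = 17.89 / 1.22
P_ac = 14.66 kW

14.66


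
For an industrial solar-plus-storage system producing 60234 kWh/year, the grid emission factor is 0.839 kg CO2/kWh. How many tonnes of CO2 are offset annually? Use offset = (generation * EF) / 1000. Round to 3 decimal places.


CO2 offset in kg = generation * emission_factor
CO2 offset = 60234 * 0.839 = 50536.33 kg
Convert to tonnes:
  CO2 offset = 50536.33 / 1000 = 50.536 tonnes

50.536


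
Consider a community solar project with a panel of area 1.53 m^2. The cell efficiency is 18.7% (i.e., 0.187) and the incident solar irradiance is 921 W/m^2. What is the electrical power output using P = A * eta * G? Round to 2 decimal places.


Use the solar power formula P = A * eta * G.
Given: A = 1.53 m^2, eta = 0.187, G = 921 W/m^2
P = 1.53 * 0.187 * 921
P = 263.51 W

263.51


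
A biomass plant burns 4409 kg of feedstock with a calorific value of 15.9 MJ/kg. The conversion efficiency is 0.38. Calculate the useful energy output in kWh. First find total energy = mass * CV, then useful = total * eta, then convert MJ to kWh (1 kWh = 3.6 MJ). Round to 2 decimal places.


Total energy = mass * CV = 4409 * 15.9 = 70103.1 MJ
Useful energy = total * eta = 70103.1 * 0.38 = 26639.18 MJ
Convert to kWh: 26639.18 / 3.6
Useful energy = 7399.77 kWh

7399.77


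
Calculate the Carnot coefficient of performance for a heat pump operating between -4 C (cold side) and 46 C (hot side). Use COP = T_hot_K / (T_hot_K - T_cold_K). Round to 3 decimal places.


Convert to Kelvin:
  T_hot = 46 + 273.15 = 319.15 K
  T_cold = -4 + 273.15 = 269.15 K
Apply Carnot COP formula:
  COP = T_hot_K / (T_hot_K - T_cold_K) = 319.15 / 50.0
  COP = 6.383

6.383


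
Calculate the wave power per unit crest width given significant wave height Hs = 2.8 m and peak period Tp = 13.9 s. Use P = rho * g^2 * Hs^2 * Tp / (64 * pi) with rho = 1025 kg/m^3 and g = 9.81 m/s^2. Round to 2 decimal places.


Apply wave power formula:
  g^2 = 9.81^2 = 96.2361
  Hs^2 = 2.8^2 = 7.84
  Numerator = rho * g^2 * Hs^2 * Tp = 1025 * 96.2361 * 7.84 * 13.9 = 10749610.86
  Denominator = 64 * pi = 201.0619
  P = 10749610.86 / 201.0619 = 53464.18 W/m

53464.18


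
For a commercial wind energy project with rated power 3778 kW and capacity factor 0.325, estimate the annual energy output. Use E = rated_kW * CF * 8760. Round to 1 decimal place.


Annual energy = rated_kW * capacity_factor * hours_per_year
Given: P_rated = 3778 kW, CF = 0.325, hours = 8760
E = 3778 * 0.325 * 8760
E = 10755966.0 kWh

10755966.0


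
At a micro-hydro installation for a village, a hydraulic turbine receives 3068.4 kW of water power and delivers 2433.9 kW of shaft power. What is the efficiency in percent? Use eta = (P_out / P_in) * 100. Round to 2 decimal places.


Turbine efficiency = (output power / input power) * 100
eta = (2433.9 / 3068.4) * 100
eta = 79.32%

79.32


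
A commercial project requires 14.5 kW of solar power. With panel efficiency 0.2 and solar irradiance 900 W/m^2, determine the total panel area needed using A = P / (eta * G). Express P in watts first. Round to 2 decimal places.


Convert target power to watts: P = 14.5 * 1000 = 14500.0 W
Compute denominator: eta * G = 0.2 * 900 = 180.0
Required area A = P / (eta * G) = 14500.0 / 180.0
A = 80.56 m^2

80.56


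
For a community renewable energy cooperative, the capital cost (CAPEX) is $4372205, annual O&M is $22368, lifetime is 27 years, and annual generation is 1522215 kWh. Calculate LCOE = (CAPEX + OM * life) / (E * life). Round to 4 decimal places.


Total cost = CAPEX + OM * lifetime = 4372205 + 22368 * 27 = 4372205 + 603936 = 4976141
Total generation = annual * lifetime = 1522215 * 27 = 41099805 kWh
LCOE = 4976141 / 41099805
LCOE = 0.1211 $/kWh

0.1211


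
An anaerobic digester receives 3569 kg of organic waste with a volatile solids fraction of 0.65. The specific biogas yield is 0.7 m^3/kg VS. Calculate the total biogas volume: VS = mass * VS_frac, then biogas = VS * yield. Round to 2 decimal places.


Compute volatile solids:
  VS = mass * VS_fraction = 3569 * 0.65 = 2319.85 kg
Calculate biogas volume:
  Biogas = VS * specific_yield = 2319.85 * 0.7
  Biogas = 1623.90 m^3

1623.90


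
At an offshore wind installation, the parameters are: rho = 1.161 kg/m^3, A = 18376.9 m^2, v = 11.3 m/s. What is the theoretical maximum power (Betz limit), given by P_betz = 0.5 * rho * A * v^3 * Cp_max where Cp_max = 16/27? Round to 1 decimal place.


The Betz coefficient Cp_max = 16/27 = 0.5926
v^3 = 11.3^3 = 1442.897
P_betz = 0.5 * rho * A * v^3 * Cp_max
P_betz = 0.5 * 1.161 * 18376.9 * 1442.897 * 0.5926
P_betz = 9121495.0 W

9121495.0


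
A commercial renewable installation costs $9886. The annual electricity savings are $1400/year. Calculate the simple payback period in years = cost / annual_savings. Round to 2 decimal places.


Simple payback period = initial cost / annual savings
Payback = 9886 / 1400
Payback = 7.06 years

7.06


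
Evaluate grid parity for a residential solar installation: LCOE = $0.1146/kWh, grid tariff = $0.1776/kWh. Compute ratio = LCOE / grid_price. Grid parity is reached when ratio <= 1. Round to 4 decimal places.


Compare LCOE to grid price:
  LCOE = $0.1146/kWh, Grid price = $0.1776/kWh
  Ratio = LCOE / grid_price = 0.1146 / 0.1776 = 0.6453
  Grid parity achieved (ratio <= 1)? yes

0.6453


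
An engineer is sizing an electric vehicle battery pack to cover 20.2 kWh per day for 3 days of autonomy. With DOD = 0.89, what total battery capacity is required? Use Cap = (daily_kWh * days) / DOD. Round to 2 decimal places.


Total energy needed = daily * days = 20.2 * 3 = 60.6 kWh
Account for depth of discharge:
  Cap = total_energy / DOD = 60.6 / 0.89
  Cap = 68.09 kWh

68.09


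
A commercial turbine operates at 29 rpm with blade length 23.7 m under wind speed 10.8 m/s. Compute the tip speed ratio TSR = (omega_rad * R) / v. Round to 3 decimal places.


Convert rotational speed to rad/s:
  omega = 29 * 2 * pi / 60 = 3.0369 rad/s
Compute tip speed:
  v_tip = omega * R = 3.0369 * 23.7 = 71.974 m/s
Tip speed ratio:
  TSR = v_tip / v_wind = 71.974 / 10.8 = 6.664

6.664


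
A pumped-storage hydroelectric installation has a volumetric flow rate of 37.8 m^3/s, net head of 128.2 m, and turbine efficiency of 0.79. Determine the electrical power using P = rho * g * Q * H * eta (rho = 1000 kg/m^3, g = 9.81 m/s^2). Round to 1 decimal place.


Apply the hydropower formula P = rho * g * Q * H * eta
rho * g = 1000 * 9.81 = 9810.0
P = 9810.0 * 37.8 * 128.2 * 0.79
P = 37555705.4 W

37555705.4


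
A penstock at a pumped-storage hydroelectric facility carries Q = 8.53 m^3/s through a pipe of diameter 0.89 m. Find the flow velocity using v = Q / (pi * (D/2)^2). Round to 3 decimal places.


Compute pipe cross-sectional area:
  A = pi * (D/2)^2 = pi * (0.89/2)^2 = 0.6221 m^2
Calculate velocity:
  v = Q / A = 8.53 / 0.6221
  v = 13.711 m/s

13.711


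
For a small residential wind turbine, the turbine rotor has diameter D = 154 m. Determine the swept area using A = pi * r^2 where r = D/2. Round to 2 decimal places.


Compute the rotor radius:
  r = D / 2 = 154 / 2 = 77.0 m
Calculate swept area:
  A = pi * r^2 = pi * 77.0^2
  A = 18626.50 m^2

18626.50


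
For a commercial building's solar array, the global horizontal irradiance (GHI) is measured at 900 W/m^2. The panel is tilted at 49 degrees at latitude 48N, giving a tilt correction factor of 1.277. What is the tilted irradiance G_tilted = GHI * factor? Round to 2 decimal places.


Identify the given values:
  GHI = 900 W/m^2, tilt correction factor = 1.277
Apply the formula G_tilted = GHI * factor:
  G_tilted = 900 * 1.277
  G_tilted = 1149.30 W/m^2

1149.30


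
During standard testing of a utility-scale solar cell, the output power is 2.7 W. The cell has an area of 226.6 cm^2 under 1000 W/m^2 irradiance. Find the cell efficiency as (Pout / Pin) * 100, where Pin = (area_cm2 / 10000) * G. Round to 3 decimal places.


First compute the input power:
  Pin = area_cm2 / 10000 * G = 226.6 / 10000 * 1000 = 22.66 W
Then compute efficiency:
  Efficiency = (Pout / Pin) * 100 = (2.7 / 22.66) * 100
  Efficiency = 11.915%

11.915


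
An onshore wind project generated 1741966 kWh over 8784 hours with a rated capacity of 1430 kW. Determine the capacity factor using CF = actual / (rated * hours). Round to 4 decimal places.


Capacity factor = actual output / maximum possible output
Maximum possible = rated * hours = 1430 * 8784 = 12561120 kWh
CF = 1741966 / 12561120
CF = 0.1387

0.1387


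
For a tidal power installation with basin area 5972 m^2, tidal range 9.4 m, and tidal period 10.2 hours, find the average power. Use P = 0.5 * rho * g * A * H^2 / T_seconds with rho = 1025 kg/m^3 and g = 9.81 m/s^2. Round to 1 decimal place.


Convert period to seconds: T = 10.2 * 3600 = 36720.0 s
H^2 = 9.4^2 = 88.36
P = 0.5 * rho * g * A * H^2 / T
P = 0.5 * 1025 * 9.81 * 5972 * 88.36 / 36720.0
P = 72249.6 W

72249.6


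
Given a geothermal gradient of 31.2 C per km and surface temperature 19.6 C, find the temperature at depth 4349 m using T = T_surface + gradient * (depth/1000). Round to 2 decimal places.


Convert depth to km: 4349 / 1000 = 4.349 km
Temperature increase = gradient * depth_km = 31.2 * 4.349 = 135.69 C
Temperature at depth = T_surface + delta_T = 19.6 + 135.69
T = 155.29 C

155.29
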